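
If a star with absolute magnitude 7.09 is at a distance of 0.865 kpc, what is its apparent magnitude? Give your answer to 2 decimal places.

m ≈ 16.78

d = 0.865 kpc = 865.0 pc
m = M + 5 log₁₀ d − 5 = 7.09 + 5·2.9370 − 5 = 16.775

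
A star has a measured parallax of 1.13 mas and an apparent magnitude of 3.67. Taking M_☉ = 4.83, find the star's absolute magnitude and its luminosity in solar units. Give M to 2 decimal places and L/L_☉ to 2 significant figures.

M ≈ -6.06; L/L_☉ ≈ 23000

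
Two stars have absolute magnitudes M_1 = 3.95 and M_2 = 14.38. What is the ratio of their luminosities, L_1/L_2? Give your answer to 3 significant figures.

ΔM = M_1 − M_2 = -10.43
L_1/L_2 = 10^(−0.4 ΔM) = 10^4.172 = 14860

L_1/L_2 ≈ 14900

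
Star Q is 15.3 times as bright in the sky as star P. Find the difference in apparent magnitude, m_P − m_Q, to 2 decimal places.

Pogson: Δm = −2.5 log₁₀(ratio) = −2.5 log₁₀(15.3) = −2.5 × 1.1847 = -2.962
Star Q is brighter so has the smaller magnitude: m_P − m_Q is positive.

m_P − m_Q ≈ 2.96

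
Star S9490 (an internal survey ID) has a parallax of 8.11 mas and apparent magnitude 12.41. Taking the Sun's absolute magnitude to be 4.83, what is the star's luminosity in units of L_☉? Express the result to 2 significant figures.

L/L_☉ ≈ 0.14

d = 1/p = 1000/8.11 mas = 123.3 pc
M = m − 5 log₁₀ d + 5 = 12.41 − 5·2.0910 + 5 = 6.955
M − M_☉ = 6.955 − 4.83 = 2.125
L/L_☉ = 10^(−0.4 × 2.125) = 0.1412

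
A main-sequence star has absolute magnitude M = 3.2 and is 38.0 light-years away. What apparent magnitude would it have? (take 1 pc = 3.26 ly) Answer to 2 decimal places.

d = 38.0 ly / 3.26 = 11.66 pc
m = M + 5 log₁₀ d − 5 = 3.2 + 5·1.0666 − 5 = 3.533

m ≈ 3.53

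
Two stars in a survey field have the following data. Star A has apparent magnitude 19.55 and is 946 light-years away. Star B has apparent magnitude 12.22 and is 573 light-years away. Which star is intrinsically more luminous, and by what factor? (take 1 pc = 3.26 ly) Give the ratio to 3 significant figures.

Star B is more luminous, by a factor of 314.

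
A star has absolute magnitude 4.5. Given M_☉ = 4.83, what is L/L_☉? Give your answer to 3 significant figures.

M − M_☉ = 4.5 − 4.83 = -0.330
L/L_☉ = 10^(−0.4 (M − M_☉)) = 10^0.132 = 1.355

L/L_☉ ≈ 1.36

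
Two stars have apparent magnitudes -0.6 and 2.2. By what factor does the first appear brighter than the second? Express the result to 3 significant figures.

Magnitude difference = -2.8
Flux ratio = 10^(−0.4 Δm) = 10^(−0.4 × -2.8) = 10^1.120 = 13.18

13.2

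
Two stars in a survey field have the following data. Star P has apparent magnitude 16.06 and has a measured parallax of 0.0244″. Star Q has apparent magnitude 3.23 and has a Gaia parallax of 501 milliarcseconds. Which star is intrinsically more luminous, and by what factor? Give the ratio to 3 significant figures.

Star P: d = 1/p = 1/0.0244″ = 40.98 pc
Star P: M = m − 5 log₁₀ d + 5 = 16.06 − 5·1.6126 + 5 = 12.997
Star Q: p = 501 mas = 0.501″ → d = 1/p = 1.996 pc
Star Q: M = m − 5 log₁₀ d + 5 = 3.23 − 5·0.3002 + 5 = 6.729
ΔM = M_P − M_Q = 12.997 − (6.729) = 6.268; smaller M is more luminous → Star Q.
L ratio = 10^(0.4 |ΔM|) = 10^2.507 = 321.4

Star Q is more luminous, by a factor of 321.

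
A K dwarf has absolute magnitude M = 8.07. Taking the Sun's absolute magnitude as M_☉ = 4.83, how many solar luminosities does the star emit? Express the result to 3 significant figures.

L/L_☉ ≈ 0.0506

M − M_☉ = 8.07 − 4.83 = 3.240
L/L_☉ = 10^(−0.4 (M − M_☉)) = 10^-1.296 = 0.05058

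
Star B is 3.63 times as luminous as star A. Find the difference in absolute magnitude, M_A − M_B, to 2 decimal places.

Pogson: ΔM = −2.5 log₁₀(ratio) = −2.5 log₁₀(3.63) = −2.5 × 0.5599 = -1.400
Star B is brighter so has the smaller magnitude: M_A − M_B is positive.

M_A − M_B ≈ 1.40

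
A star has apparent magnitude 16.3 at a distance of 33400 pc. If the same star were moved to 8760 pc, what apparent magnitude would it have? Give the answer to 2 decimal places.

Flux ∝ 1/d², so Δm = 5 log₁₀(d₂/d₁) = 5 log₁₀(8760/33400) = -2.906
m₂ = m₁ + Δm = 16.3 + (-2.906) = 13.394

m ≈ 13.39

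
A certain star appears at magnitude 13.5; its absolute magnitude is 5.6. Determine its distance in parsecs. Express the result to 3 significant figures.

μ = m − M = 7.900
m − M = 5 log₁₀ d − 5
log₁₀ d = (m − M)/5 + 1 = 2.5800
d = 10^2.5800 = 380.2 pc

d ≈ 380 pc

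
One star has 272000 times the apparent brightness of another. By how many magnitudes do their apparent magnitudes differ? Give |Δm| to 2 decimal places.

Pogson: Δm = −2.5 log₁₀(ratio) = −2.5 log₁₀(272000) = −2.5 × 5.4346 = -13.586

|Δm| ≈ 13.59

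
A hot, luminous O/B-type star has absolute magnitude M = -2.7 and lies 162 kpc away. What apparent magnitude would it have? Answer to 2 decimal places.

m ≈ 18.35

d = 162 kpc = 162000 pc
m = M + 5 log₁₀ d − 5 = -2.7 + 5·5.2095 − 5 = 18.348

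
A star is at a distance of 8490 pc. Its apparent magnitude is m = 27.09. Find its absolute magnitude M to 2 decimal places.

5 log₁₀(d/10 pc) = 5 log₁₀(8490) − 5 = 14.645
M = m − 5 log₁₀(d/10) = 27.09 − 14.645 = 12.445

M ≈ 12.45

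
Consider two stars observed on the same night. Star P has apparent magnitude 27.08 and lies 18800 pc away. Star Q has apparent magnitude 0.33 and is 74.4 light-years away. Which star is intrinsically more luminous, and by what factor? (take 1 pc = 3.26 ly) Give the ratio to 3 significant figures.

Star Q is more luminous, by a factor of 73900.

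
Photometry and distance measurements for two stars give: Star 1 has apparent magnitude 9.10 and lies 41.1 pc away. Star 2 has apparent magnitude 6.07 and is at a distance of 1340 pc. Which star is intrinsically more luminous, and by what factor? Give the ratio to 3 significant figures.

Star 2 is more luminous, by a factor of 17300.

Star 1: M = m − 5 log₁₀ d + 5 = 9.10 − 5·1.6138 + 5 = 6.031
Star 2: M = m − 5 log₁₀ d + 5 = 6.07 − 5·3.1271 + 5 = -4.566
ΔM = M_1 − M_2 = 6.031 − (-4.566) = 10.596; smaller M is more luminous → Star 2.
L ratio = 10^(0.4 |ΔM|) = 10^4.239 = 17320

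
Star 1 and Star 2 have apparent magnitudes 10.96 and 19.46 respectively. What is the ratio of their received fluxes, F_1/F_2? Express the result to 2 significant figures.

F_1/F_2 ≈ 2500

Magnitude difference = -8.50
Flux ratio = 10^(−0.4 Δm) = 10^(−0.4 × -8.50) = 10^3.400 = 2512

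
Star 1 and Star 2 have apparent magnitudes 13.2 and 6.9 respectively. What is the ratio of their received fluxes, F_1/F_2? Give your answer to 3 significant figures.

Δm = 13.2 − (6.9) = 6.3
Flux ratio = 10^(−0.4 Δm) = 10^(−0.4 × 6.3) = 10^-2.520 = 3.020×10^-3

F_1/F_2 ≈ 3.02×10^-3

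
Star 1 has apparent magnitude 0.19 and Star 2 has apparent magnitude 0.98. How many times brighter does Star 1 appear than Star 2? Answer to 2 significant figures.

2.1

Magnitude difference = -0.79
Flux ratio = 10^(−0.4 Δm) = 10^(−0.4 × -0.79) = 10^0.316 = 2.070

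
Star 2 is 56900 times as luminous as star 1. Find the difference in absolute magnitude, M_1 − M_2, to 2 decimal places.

Pogson: ΔM = −2.5 log₁₀(ratio) = −2.5 log₁₀(56900) = −2.5 × 4.7551 = -11.888
Star 2 is brighter so has the smaller magnitude: M_1 − M_2 is positive.

M_1 − M_2 ≈ 11.89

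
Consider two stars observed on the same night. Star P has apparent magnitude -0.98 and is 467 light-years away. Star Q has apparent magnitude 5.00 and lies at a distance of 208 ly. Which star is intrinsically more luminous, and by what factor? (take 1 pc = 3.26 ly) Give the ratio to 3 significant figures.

Star P is more luminous, by a factor of 1240.

Star P: d = 467 ly / 3.26 = 143.3 pc
Star P: M = m − 5 log₁₀ d + 5 = -0.98 − 5·2.1561 + 5 = -6.760
Star Q: d = 208 ly / 3.26 = 63.80 pc
Star Q: M = m − 5 log₁₀ d + 5 = 5.00 − 5·1.8048 + 5 = 0.976
ΔM = M_P − M_Q = -6.760 − (0.976) = -7.736; smaller M is more luminous → Star P.
L ratio = 10^(0.4 |ΔM|) = 10^3.095 = 1243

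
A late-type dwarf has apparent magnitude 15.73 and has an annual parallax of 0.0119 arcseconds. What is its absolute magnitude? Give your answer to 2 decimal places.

d = 1/p = 1/0.0119″ = 84.03 pc
5 log₁₀(d/10 pc) = 5 log₁₀(84.03) − 5 = 4.622
M = m − 5 log₁₀(d/10) = 15.73 − 4.622 = 11.108

M ≈ 11.11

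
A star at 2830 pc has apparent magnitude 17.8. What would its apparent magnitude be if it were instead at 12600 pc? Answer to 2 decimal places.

Flux ∝ 1/d², so Δm = 5 log₁₀(d₂/d₁) = 5 log₁₀(12600/2830) = 3.243
m₂ = m₁ + Δm = 17.8 + (3.243) = 21.043

m ≈ 21.04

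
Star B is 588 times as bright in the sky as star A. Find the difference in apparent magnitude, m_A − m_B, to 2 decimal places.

Pogson: Δm = −2.5 log₁₀(ratio) = −2.5 log₁₀(588) = −2.5 × 2.7694 = -6.923
Star B is brighter so has the smaller magnitude: m_A − m_B is positive.

m_A − m_B ≈ 6.92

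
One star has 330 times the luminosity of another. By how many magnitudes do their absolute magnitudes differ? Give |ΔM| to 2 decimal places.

|ΔM| ≈ 6.30

Pogson: ΔM = −2.5 log₁₀(ratio) = −2.5 log₁₀(330) = −2.5 × 2.5185 = -6.296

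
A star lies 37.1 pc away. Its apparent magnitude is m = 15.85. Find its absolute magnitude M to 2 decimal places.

M ≈ 13.00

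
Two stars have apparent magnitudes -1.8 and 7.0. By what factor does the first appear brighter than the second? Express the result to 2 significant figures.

3300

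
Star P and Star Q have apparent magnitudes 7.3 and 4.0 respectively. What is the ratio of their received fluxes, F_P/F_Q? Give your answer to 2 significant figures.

F_P/F_Q ≈ 0.048

Δm = 7.3 − (4.0) = 3.3
Flux ratio = 10^(−0.4 Δm) = 10^(−0.4 × 3.3) = 10^-1.320 = 0.04786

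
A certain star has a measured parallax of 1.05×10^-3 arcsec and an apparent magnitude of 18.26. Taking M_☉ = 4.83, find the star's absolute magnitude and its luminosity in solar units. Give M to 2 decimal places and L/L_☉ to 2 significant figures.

d = 1/p = 1/1.05×10^-3″ = 952.4 pc
M = m − 5 log₁₀ d + 5 = 18.26 − 5·2.9788 + 5 = 8.366
M − M_☉ = 8.366 − 4.83 = 3.536
L/L_☉ = 10^(−0.4 × 3.536) = 0.03851

M ≈ 8.37; L/L_☉ ≈ 0.039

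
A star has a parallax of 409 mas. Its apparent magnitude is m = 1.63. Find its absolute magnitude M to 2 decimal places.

M ≈ 4.69

p = 409 mas = 0.409″ → d = 1/p = 2.445 pc
5 log₁₀(d/10 pc) = 5 log₁₀(2.445) − 5 = -3.059
M = m − 5 log₁₀(d/10) = 1.63 + 3.059 = 4.689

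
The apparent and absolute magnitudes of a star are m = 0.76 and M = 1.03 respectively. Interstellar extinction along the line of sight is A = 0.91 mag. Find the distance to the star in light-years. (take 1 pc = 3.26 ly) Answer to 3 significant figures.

d ≈ 18.9 ly

m − M = 5 log₁₀(d/10 pc) + A  ⇒  0.76 − (1.03) − 0.91 = 5 log₁₀(d/10)
-1.180 = 5 log₁₀(d/10)
log₁₀ d = (m − M − A)/5 + 1 = 0.7640
d = 10^0.7640 = 5.808 pc
= 18.93 ly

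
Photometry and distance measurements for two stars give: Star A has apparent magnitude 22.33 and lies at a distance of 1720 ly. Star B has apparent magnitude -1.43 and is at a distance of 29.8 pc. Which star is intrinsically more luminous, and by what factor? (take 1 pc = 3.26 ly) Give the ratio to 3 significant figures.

Star B is more luminous, by a factor of 1.02×10^7.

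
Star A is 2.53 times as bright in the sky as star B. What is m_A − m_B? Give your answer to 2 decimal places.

m_A − m_B ≈ -1.01

Pogson: Δm = −2.5 log₁₀(ratio) = −2.5 log₁₀(2.53) = −2.5 × 0.4031 = -1.008
Star A is brighter, so it has the smaller magnitude: the difference is negative.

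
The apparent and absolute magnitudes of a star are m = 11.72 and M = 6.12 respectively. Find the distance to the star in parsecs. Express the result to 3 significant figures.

d ≈ 132 pc

μ = m − M = 5.600
m − M = 5 log₁₀ d − 5
log₁₀ d = (m − M)/5 + 1 = 2.1200
d = 10^2.1200 = 131.8 pc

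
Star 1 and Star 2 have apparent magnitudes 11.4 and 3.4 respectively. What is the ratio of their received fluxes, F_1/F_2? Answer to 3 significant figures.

F_1/F_2 ≈ 6.31×10^-4

Magnitude difference = 8.0
Flux ratio = 10^(−0.4 Δm) = 10^(−0.4 × 8.0) = 10^-3.200 = 6.310×10^-4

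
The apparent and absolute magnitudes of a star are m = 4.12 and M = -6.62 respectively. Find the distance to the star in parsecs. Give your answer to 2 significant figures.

d ≈ 1400 pc

μ = m − M = 10.740
m − M = 5 log₁₀ d − 5
log₁₀ d = (m − M)/5 + 1 = 3.1480
d = 10^3.1480 = 1406 pc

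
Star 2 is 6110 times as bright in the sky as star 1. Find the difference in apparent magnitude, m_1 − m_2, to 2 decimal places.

Pogson: Δm = −2.5 log₁₀(ratio) = −2.5 log₁₀(6110) = −2.5 × 3.7860 = -9.465
Star 2 is brighter so has the smaller magnitude: m_1 − m_2 is positive.

m_1 − m_2 ≈ 9.47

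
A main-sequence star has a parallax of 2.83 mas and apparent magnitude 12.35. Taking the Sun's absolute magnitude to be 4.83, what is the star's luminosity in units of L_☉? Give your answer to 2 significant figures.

d = 1/p = 1000/2.83 mas = 353.4 pc
M = m − 5 log₁₀ d + 5 = 12.35 − 5·2.5482 + 5 = 4.609
M − M_☉ = 4.609 − 4.83 = -0.221
L/L_☉ = 10^(−0.4 × -0.221) = 1.226

L/L_☉ ≈ 1.2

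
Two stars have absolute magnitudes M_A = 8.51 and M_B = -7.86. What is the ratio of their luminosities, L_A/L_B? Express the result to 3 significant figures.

ΔM = M_A − M_B = 16.37
L_A/L_B = 10^(−0.4 ΔM) = 10^-6.548 = 2.831×10^-7

L_A/L_B ≈ 2.83×10^-7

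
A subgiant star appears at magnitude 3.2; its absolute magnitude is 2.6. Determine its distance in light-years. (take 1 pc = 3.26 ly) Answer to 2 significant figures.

μ = m − M = 0.600
m − M = 5 log₁₀ d − 5
log₁₀ d = (m − M)/5 + 1 = 1.1200
d = 10^1.1200 = 13.18 pc
= 42.98 ly

d ≈ 43 ly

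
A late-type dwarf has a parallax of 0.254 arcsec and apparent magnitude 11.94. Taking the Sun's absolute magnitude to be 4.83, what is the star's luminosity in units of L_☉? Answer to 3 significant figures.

d = 1/p = 1/0.254″ = 3.937 pc
M = m − 5 log₁₀ d + 5 = 11.94 − 5·0.5952 + 5 = 13.964
M − M_☉ = 13.964 − 4.83 = 9.134
L/L_☉ = 10^(−0.4 × 9.134) = 2.220×10^-4

L/L_☉ ≈ 2.22×10^-4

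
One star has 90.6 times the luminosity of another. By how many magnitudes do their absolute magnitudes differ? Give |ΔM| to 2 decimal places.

|ΔM| ≈ 4.89

Pogson: ΔM = −2.5 log₁₀(ratio) = −2.5 log₁₀(90.6) = −2.5 × 1.9571 = -4.893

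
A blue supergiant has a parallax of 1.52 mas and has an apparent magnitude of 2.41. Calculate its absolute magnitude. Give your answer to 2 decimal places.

M ≈ -6.68

p = 1.52 mas = 1.52×10^-3″ → d = 1/p = 657.9 pc
5 log₁₀(d/10 pc) = 5 log₁₀(657.9) − 5 = 9.091
M = m − 5 log₁₀(d/10) = 2.41 − 9.091 = -6.681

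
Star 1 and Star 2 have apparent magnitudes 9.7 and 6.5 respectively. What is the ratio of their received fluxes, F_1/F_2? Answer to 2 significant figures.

Magnitude difference = 3.2
Flux ratio = 10^(−0.4 Δm) = 10^(−0.4 × 3.2) = 10^-1.280 = 0.05248

F_1/F_2 ≈ 0.052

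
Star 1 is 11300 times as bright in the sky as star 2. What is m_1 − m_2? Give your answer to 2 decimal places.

m_1 − m_2 ≈ -10.13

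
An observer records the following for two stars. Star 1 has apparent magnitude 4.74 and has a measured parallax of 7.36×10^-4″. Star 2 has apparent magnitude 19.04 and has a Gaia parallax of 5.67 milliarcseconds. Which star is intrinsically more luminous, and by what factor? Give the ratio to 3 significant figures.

Star 1: d = 1/p = 1/7.36×10^-4″ = 1359 pc
Star 1: M = m − 5 log₁₀ d + 5 = 4.74 − 5·3.1331 + 5 = -5.926
Star 2: p = 5.67 mas = 5.67×10^-3″ → d = 1/p = 176.4 pc
Star 2: M = m − 5 log₁₀ d + 5 = 19.04 − 5·2.2464 + 5 = 12.808
ΔM = M_1 − M_2 = -5.926 − (12.808) = -18.734; smaller M is more luminous → Star 1.
L ratio = 10^(0.4 |ΔM|) = 10^7.493 = 3.115×10^7

Star 1 is more luminous, by a factor of 3.11×10^7.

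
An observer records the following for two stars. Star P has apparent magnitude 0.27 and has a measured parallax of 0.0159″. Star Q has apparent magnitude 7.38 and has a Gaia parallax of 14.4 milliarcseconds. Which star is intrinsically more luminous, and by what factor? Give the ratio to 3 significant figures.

Star P is more luminous, by a factor of 573.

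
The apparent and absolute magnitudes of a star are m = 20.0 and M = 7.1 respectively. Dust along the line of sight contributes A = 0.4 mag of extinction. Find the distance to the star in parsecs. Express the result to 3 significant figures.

m − M = 5 log₁₀(d/10 pc) + A  ⇒  20.0 − (7.1) − 0.4 = 5 log₁₀(d/10)
12.500 = 5 log₁₀(d/10)
log₁₀ d = (m − M − A)/5 + 1 = 3.5000
d = 10^3.5000 = 3162 pc

d ≈ 3160 pc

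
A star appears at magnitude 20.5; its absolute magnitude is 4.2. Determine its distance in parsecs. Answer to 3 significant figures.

d ≈ 18200 pc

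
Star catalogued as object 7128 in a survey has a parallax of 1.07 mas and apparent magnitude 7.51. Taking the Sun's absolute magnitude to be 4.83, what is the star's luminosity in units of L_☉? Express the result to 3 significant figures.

L/L_☉ ≈ 740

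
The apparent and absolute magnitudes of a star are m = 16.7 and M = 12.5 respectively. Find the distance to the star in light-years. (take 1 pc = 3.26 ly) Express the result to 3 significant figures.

d ≈ 226 ly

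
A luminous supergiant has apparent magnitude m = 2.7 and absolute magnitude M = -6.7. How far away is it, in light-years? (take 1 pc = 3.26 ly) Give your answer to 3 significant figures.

d ≈ 2470 ly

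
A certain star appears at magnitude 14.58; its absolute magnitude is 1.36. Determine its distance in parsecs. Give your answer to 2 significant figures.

d ≈ 4400 pc

Distance modulus: m − M = 14.58 − (1.36) = 13.220
m − M = 5 log₁₀ d − 5
log₁₀ d = (m − M)/5 + 1 = 3.6440
d = 10^3.6440 = 4406 pc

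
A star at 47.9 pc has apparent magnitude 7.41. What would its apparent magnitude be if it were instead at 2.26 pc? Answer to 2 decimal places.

m ≈ 0.78

Flux ∝ 1/d², so Δm = 5 log₁₀(d₂/d₁) = 5 log₁₀(2.26/47.9) = -6.631
m₂ = m₁ + Δm = 7.41 + (-6.631) = 0.779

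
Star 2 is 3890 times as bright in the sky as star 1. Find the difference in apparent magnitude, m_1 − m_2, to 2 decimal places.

m_1 − m_2 ≈ 8.97

Pogson: Δm = −2.5 log₁₀(ratio) = −2.5 log₁₀(3890) = −2.5 × 3.5899 = -8.975
Star 2 is brighter so has the smaller magnitude: m_1 − m_2 is positive.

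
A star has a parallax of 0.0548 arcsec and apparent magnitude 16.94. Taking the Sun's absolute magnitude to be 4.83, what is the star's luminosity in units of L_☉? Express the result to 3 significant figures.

L/L_☉ ≈ 4.77×10^-5

d = 1/p = 1/0.0548″ = 18.25 pc
M = m − 5 log₁₀ d + 5 = 16.94 − 5·1.2612 + 5 = 15.634
M − M_☉ = 15.634 − 4.83 = 10.804
L/L_☉ = 10^(−0.4 × 10.804) = 4.769×10^-5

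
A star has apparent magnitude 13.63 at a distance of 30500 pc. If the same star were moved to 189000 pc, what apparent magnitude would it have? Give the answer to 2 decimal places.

m ≈ 17.59

Flux ∝ 1/d², so Δm = 5 log₁₀(d₂/d₁) = 5 log₁₀(189000/30500) = 3.961
m₂ = m₁ + Δm = 13.63 + (3.961) = 17.591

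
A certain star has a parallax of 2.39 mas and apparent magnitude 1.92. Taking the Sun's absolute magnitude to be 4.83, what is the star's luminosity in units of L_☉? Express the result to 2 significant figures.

L/L_☉ ≈ 26000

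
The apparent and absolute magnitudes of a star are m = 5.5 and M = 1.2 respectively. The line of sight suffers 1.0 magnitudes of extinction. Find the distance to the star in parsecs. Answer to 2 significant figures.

d ≈ 46 pc

m − M = 5 log₁₀(d/10 pc) + A  ⇒  5.5 − (1.2) − 1.0 = 5 log₁₀(d/10)
3.300 = 5 log₁₀(d/10)
log₁₀ d = (m − M − A)/5 + 1 = 1.6600
d = 10^1.6600 = 45.71 pc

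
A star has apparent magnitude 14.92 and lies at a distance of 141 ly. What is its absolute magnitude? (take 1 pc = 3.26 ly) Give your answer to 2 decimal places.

d = 141 ly / 3.26 = 43.25 pc
5 log₁₀(d/10 pc) = 5 log₁₀(43.25) − 5 = 3.180
M = m − 5 log₁₀(d/10) = 14.92 − 3.180 = 11.740

M ≈ 11.74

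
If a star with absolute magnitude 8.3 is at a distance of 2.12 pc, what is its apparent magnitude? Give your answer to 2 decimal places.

m ≈ 4.93

m = M + 5 log₁₀ d − 5 = 8.3 + 5·0.3263 − 5 = 4.932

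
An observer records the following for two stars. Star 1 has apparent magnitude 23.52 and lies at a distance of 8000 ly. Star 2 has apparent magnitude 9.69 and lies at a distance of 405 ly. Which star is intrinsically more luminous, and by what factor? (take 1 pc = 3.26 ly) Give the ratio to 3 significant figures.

Star 2 is more luminous, by a factor of 872.

Star 1: d = 8000 ly / 3.26 = 2454 pc
Star 1: M = m − 5 log₁₀ d + 5 = 23.52 − 5·3.3899 + 5 = 11.571
Star 2: d = 405 ly / 3.26 = 124.2 pc
Star 2: M = m − 5 log₁₀ d + 5 = 9.69 − 5·2.0942 + 5 = 4.219
ΔM = M_1 − M_2 = 11.571 − (4.219) = 7.352; smaller M is more luminous → Star 2.
L ratio = 10^(0.4 |ΔM|) = 10^2.941 = 872.4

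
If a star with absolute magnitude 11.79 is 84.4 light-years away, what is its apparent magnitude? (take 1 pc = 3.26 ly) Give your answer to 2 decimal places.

m ≈ 13.86

d = 84.4 ly / 3.26 = 25.89 pc
m = M + 5 log₁₀ d − 5 = 11.79 + 5·1.4131 − 5 = 13.856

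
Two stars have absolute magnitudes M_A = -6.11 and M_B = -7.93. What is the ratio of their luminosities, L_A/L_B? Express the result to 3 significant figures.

ΔM = M_A − M_B = 1.82
L_A/L_B = 10^(−0.4 ΔM) = 10^-0.728 = 0.1871

L_A/L_B ≈ 0.187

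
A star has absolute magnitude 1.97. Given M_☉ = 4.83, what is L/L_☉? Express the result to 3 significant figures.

L/L_☉ ≈ 13.9

M − M_☉ = 1.97 − 4.83 = -2.860
L/L_☉ = 10^(−0.4 (M − M_☉)) = 10^1.144 = 13.93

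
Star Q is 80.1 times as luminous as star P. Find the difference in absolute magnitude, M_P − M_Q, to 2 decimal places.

Pogson: ΔM = −2.5 log₁₀(ratio) = −2.5 log₁₀(80.1) = −2.5 × 1.9036 = -4.759
Star Q is brighter so has the smaller magnitude: M_P − M_Q is positive.

M_P − M_Q ≈ 4.76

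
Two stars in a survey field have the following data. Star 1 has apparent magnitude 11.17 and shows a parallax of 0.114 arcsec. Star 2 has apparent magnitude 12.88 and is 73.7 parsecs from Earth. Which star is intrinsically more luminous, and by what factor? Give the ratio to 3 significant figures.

Star 1: d = 1/p = 1/0.114″ = 8.772 pc
Star 1: M = m − 5 log₁₀ d + 5 = 11.17 − 5·0.9431 + 5 = 11.455
Star 2: M = m − 5 log₁₀ d + 5 = 12.88 − 5·1.8675 + 5 = 8.543
ΔM = M_1 − M_2 = 11.455 − (8.543) = 2.912; smaller M is more luminous → Star 2.
L ratio = 10^(0.4 |ΔM|) = 10^1.165 = 14.61

Star 2 is more luminous, by a factor of 14.6.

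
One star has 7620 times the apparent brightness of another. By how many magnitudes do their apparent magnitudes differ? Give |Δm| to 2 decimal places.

Pogson: Δm = −2.5 log₁₀(ratio) = −2.5 log₁₀(7620) = −2.5 × 3.8820 = -9.705

|Δm| ≈ 9.70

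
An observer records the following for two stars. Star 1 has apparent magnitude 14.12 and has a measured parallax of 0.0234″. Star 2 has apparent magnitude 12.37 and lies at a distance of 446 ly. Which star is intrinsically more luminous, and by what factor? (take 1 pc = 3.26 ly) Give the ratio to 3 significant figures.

Star 1: d = 1/p = 1/0.0234″ = 42.74 pc
Star 1: M = m − 5 log₁₀ d + 5 = 14.12 − 5·1.6308 + 5 = 10.966
Star 2: d = 446 ly / 3.26 = 136.8 pc
Star 2: M = m − 5 log₁₀ d + 5 = 12.37 − 5·2.1361 + 5 = 6.689
ΔM = M_1 − M_2 = 10.966 − (6.689) = 4.277; smaller M is more luminous → Star 2.
L ratio = 10^(0.4 |ΔM|) = 10^1.711 = 51.36

Star 2 is more luminous, by a factor of 51.4.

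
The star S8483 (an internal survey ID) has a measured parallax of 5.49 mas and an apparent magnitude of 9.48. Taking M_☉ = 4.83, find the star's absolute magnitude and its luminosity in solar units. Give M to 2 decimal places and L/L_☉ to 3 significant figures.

d = 1/p = 1000/5.49 mas = 182.1 pc
M = m − 5 log₁₀ d + 5 = 9.48 − 5·2.2604 + 5 = 3.178
M − M_☉ = 3.178 − 4.83 = -1.652
L/L_☉ = 10^(−0.4 × -1.652) = 4.580

M ≈ 3.18; L/L_☉ ≈ 4.58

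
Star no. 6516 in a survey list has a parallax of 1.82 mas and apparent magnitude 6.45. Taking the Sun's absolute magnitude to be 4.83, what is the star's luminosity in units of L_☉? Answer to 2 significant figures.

L/L_☉ ≈ 680

d = 1/p = 1000/1.82 mas = 549.5 pc
M = m − 5 log₁₀ d + 5 = 6.45 − 5·2.7399 + 5 = -2.250
M − M_☉ = -2.250 − 4.83 = -7.080
L/L_☉ = 10^(−0.4 × -7.080) = 679.0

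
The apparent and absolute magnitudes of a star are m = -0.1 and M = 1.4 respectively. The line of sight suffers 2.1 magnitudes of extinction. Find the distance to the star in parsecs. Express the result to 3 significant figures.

d ≈ 1.91 pc

m − M = 5 log₁₀(d/10 pc) + A  ⇒  -0.1 − (1.4) − 2.1 = 5 log₁₀(d/10)
-3.600 = 5 log₁₀(d/10)
log₁₀ d = (m − M − A)/5 + 1 = 0.2800
d = 10^0.2800 = 1.905 pc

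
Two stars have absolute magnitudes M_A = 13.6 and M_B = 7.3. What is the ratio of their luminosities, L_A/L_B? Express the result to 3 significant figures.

L_A/L_B ≈ 3.02×10^-3

ΔM = M_A − M_B = 6.3
L_A/L_B = 10^(−0.4 ΔM) = 10^-2.520 = 3.020×10^-3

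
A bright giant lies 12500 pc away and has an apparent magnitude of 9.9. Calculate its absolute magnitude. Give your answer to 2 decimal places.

5 log₁₀(d/10 pc) = 5 log₁₀(12500) − 5 = 15.485
M = m − 5 log₁₀(d/10) = 9.9 − 15.485 = -5.585

M ≈ -5.58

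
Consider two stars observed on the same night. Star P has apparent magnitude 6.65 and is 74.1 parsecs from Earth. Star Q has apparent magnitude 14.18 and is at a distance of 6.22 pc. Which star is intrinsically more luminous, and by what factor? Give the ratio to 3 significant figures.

Star P is more luminous, by a factor of 146000.

Star P: M = m − 5 log₁₀ d + 5 = 6.65 − 5·1.8698 + 5 = 2.301
Star Q: M = m − 5 log₁₀ d + 5 = 14.18 − 5·0.7938 + 5 = 15.211
ΔM = M_P − M_Q = 2.301 − (15.211) = -12.910; smaller M is more luminous → Star P.
L ratio = 10^(0.4 |ΔM|) = 10^5.164 = 145900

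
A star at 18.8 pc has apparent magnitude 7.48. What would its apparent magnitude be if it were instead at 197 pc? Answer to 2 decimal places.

m ≈ 12.58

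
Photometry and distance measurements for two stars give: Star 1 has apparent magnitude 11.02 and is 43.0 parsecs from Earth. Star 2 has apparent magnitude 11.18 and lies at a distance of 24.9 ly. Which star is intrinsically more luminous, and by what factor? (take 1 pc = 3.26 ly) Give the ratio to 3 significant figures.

Star 1: M = m − 5 log₁₀ d + 5 = 11.02 − 5·1.6335 + 5 = 7.853
Star 2: d = 24.9 ly / 3.26 = 7.638 pc
Star 2: M = m − 5 log₁₀ d + 5 = 11.18 − 5·0.8830 + 5 = 11.765
ΔM = M_1 − M_2 = 7.853 − (11.765) = -3.912; smaller M is more luminous → Star 1.
L ratio = 10^(0.4 |ΔM|) = 10^1.565 = 36.73

Star 1 is more luminous, by a factor of 36.7.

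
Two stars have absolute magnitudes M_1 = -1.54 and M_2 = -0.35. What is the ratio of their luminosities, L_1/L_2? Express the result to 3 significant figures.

L_1/L_2 ≈ 2.99

ΔM = M_1 − M_2 = -1.19
L_1/L_2 = 10^(−0.4 ΔM) = 10^0.476 = 2.992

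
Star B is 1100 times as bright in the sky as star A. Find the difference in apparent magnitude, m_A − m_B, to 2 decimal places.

Pogson: Δm = −2.5 log₁₀(ratio) = −2.5 log₁₀(1100) = −2.5 × 3.0414 = -7.603
Star B is brighter so has the smaller magnitude: m_A − m_B is positive.

m_A − m_B ≈ 7.60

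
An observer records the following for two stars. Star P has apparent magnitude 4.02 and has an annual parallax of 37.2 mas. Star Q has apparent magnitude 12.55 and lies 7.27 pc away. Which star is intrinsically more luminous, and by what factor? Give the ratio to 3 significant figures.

Star P is more luminous, by a factor of 35300.

Star P: p = 37.2 mas = 0.0372″ → d = 1/p = 26.88 pc
Star P: M = m − 5 log₁₀ d + 5 = 4.02 − 5·1.4295 + 5 = 1.873
Star Q: M = m − 5 log₁₀ d + 5 = 12.55 − 5·0.8615 + 5 = 13.242
ΔM = M_P − M_Q = 1.873 − (13.242) = -11.370; smaller M is more luminous → Star P.
L ratio = 10^(0.4 |ΔM|) = 10^4.548 = 35310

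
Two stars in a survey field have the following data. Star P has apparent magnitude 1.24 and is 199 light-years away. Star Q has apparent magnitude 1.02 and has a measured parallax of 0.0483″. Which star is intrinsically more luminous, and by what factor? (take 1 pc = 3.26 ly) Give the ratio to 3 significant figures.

Star P is more luminous, by a factor of 7.10.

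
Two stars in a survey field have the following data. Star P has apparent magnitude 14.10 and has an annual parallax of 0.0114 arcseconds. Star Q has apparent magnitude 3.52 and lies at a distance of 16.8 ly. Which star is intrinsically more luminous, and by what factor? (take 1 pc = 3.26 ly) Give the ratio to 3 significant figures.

Star P: d = 1/p = 1/0.0114″ = 87.72 pc
Star P: M = m − 5 log₁₀ d + 5 = 14.10 − 5·1.9431 + 5 = 9.385
Star Q: d = 16.8 ly / 3.26 = 5.153 pc
Star Q: M = m − 5 log₁₀ d + 5 = 3.52 − 5·0.7121 + 5 = 4.960
ΔM = M_P − M_Q = 9.385 − (4.960) = 4.425; smaller M is more luminous → Star Q.
L ratio = 10^(0.4 |ΔM|) = 10^1.770 = 58.88

Star Q is more luminous, by a factor of 58.9.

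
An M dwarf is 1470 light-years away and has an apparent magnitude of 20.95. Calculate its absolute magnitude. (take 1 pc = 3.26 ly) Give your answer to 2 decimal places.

d = 1470 ly / 3.26 = 450.9 pc
5 log₁₀(d/10 pc) = 5 log₁₀(450.9) − 5 = 8.270
M = m − 5 log₁₀(d/10) = 20.95 − 8.270 = 12.680

M ≈ 12.68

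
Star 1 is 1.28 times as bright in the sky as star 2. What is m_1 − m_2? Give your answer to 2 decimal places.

Pogson: Δm = −2.5 log₁₀(ratio) = −2.5 log₁₀(1.28) = −2.5 × 0.1072 = -0.268
Star 1 is brighter, so it has the smaller magnitude: the difference is negative.

m_1 − m_2 ≈ -0.27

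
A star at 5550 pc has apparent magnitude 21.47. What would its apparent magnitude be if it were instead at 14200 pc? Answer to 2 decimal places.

m ≈ 23.51

Flux ∝ 1/d², so Δm = 5 log₁₀(d₂/d₁) = 5 log₁₀(14200/5550) = 2.040
m₂ = m₁ + Δm = 21.47 + (2.040) = 23.510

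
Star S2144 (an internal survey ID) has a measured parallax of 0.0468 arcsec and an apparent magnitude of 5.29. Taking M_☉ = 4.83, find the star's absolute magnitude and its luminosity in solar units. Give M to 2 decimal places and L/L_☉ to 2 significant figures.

M ≈ 3.64; L/L_☉ ≈ 3.0

d = 1/p = 1/0.0468″ = 21.37 pc
M = m − 5 log₁₀ d + 5 = 5.29 − 5·1.3298 + 5 = 3.641
M − M_☉ = 3.641 − 4.83 = -1.189
L/L_☉ = 10^(−0.4 × -1.189) = 2.989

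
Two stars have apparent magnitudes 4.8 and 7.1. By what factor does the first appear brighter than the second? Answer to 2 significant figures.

8.3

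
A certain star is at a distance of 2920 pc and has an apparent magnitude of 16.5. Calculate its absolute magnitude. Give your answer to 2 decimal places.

5 log₁₀(d/10 pc) = 5 log₁₀(2920) − 5 = 12.327
M = m − 5 log₁₀(d/10) = 16.5 − 12.327 = 4.173

M ≈ 4.17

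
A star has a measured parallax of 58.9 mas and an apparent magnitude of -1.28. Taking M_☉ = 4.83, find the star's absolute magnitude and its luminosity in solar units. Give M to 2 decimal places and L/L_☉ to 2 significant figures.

M ≈ -2.43; L/L_☉ ≈ 800

d = 1/p = 1000/58.9 mas = 16.98 pc
M = m − 5 log₁₀ d + 5 = -1.28 − 5·1.2299 + 5 = -2.429
M − M_☉ = -2.429 − 4.83 = -7.259
L/L_☉ = 10^(−0.4 × -7.259) = 801.3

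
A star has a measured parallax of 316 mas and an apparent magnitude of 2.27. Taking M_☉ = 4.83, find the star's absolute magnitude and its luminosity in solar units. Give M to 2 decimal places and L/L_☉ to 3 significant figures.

d = 1/p = 1000/316 mas = 3.165 pc
M = m − 5 log₁₀ d + 5 = 2.27 − 5·0.5003 + 5 = 4.768
M − M_☉ = 4.768 − 4.83 = -0.062
L/L_☉ = 10^(−0.4 × -0.062) = 1.058

M ≈ 4.77; L/L_☉ ≈ 1.06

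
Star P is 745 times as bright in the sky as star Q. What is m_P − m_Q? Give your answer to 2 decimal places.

m_P − m_Q ≈ -7.18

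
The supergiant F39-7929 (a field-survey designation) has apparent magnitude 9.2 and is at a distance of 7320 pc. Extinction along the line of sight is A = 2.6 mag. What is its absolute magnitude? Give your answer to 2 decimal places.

M ≈ -7.72

5 log₁₀(d/10 pc) = 5 log₁₀(7320) − 5 = 14.323
M = m − 5 log₁₀(d/10) − A = 9.2 − 14.323 − 2.6 = -7.723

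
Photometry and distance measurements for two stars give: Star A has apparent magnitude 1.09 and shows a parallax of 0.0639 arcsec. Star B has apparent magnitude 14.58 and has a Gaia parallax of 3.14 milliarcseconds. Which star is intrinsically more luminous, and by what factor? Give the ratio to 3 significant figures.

Star A is more luminous, by a factor of 601.

Star A: d = 1/p = 1/0.0639″ = 15.65 pc
Star A: M = m − 5 log₁₀ d + 5 = 1.09 − 5·1.1945 + 5 = 0.118
Star B: p = 3.14 mas = 3.14×10^-3″ → d = 1/p = 318.5 pc
Star B: M = m − 5 log₁₀ d + 5 = 14.58 − 5·2.5031 + 5 = 7.065
ΔM = M_A − M_B = 0.118 − (7.065) = -6.947; smaller M is more luminous → Star A.
L ratio = 10^(0.4 |ΔM|) = 10^2.779 = 601.0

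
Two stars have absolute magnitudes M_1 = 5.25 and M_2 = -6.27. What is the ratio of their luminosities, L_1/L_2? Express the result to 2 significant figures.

L_1/L_2 ≈ 2.5×10^-5

ΔM = M_1 − M_2 = 11.52
L_1/L_2 = 10^(−0.4 ΔM) = 10^-4.608 = 2.466×10^-5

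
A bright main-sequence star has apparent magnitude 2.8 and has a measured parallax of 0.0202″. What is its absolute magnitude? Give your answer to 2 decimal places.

M ≈ -0.67

d = 1/p = 1/0.0202″ = 49.50 pc
5 log₁₀(d/10 pc) = 5 log₁₀(49.50) − 5 = 3.473
M = m − 5 log₁₀(d/10) = 2.8 − 3.473 = -0.673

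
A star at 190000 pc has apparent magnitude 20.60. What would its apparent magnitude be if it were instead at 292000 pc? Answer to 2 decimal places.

Flux ∝ 1/d², so Δm = 5 log₁₀(d₂/d₁) = 5 log₁₀(292000/190000) = 0.933
m₂ = m₁ + Δm = 20.60 + (0.933) = 21.533

m ≈ 21.53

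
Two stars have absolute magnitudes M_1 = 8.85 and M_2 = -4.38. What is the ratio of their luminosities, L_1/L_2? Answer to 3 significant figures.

ΔM = M_1 − M_2 = 13.23
L_1/L_2 = 10^(−0.4 ΔM) = 10^-5.292 = 5.105×10^-6

L_1/L_2 ≈ 5.11×10^-6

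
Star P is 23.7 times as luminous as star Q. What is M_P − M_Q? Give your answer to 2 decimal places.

Pogson: ΔM = −2.5 log₁₀(ratio) = −2.5 log₁₀(23.7) = −2.5 × 1.3747 = -3.437
Star P is brighter, so it has the smaller magnitude: the difference is negative.

M_P − M_Q ≈ -3.44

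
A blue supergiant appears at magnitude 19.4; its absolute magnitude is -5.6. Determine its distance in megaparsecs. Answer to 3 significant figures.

d ≈ 1.00 Mpc

Distance modulus: m − M = 19.4 − (-5.6) = 25.000
m − M = 5 log₁₀ d − 5
log₁₀ d = (m − M)/5 + 1 = 6.0000
d = 10^6.0000 = 1.000×10^6 pc
= 1.000 Mpc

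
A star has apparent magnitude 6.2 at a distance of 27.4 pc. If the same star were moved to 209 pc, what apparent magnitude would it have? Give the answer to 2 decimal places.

m ≈ 10.61

Flux ∝ 1/d², so Δm = 5 log₁₀(d₂/d₁) = 5 log₁₀(209/27.4) = 4.412
m₂ = m₁ + Δm = 6.2 + (4.412) = 10.612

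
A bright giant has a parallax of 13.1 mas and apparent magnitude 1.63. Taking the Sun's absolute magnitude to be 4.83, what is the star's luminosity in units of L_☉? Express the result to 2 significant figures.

L/L_☉ ≈ 1100

d = 1/p = 1000/13.1 mas = 76.34 pc
M = m − 5 log₁₀ d + 5 = 1.63 − 5·1.8827 + 5 = -2.784
M − M_☉ = -2.784 − 4.83 = -7.614
L/L_☉ = 10^(−0.4 × -7.614) = 1110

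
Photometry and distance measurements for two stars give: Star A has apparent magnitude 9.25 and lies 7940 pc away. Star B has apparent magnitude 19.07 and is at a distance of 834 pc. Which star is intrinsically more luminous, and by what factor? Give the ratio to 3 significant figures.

Star A is more luminous, by a factor of 768000.

Star A: M = m − 5 log₁₀ d + 5 = 9.25 − 5·3.8998 + 5 = -5.249
Star B: M = m − 5 log₁₀ d + 5 = 19.07 − 5·2.9212 + 5 = 9.464
ΔM = M_A − M_B = -5.249 − (9.464) = -14.713; smaller M is more luminous → Star A.
L ratio = 10^(0.4 |ΔM|) = 10^5.885 = 767900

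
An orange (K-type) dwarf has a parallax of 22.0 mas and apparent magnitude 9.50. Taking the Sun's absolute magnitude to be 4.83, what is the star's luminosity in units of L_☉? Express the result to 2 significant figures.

d = 1/p = 1000/22.0 mas = 45.45 pc
M = m − 5 log₁₀ d + 5 = 9.50 − 5·1.6576 + 5 = 6.212
M − M_☉ = 6.212 − 4.83 = 1.382
L/L_☉ = 10^(−0.4 × 1.382) = 0.2800

L/L_☉ ≈ 0.28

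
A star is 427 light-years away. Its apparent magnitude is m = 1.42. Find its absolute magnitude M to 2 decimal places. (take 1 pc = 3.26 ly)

d = 427 ly / 3.26 = 131.0 pc
5 log₁₀(d/10 pc) = 5 log₁₀(131.0) − 5 = 5.586
M = m − 5 log₁₀(d/10) = 1.42 − 5.586 = -4.166

M ≈ -4.17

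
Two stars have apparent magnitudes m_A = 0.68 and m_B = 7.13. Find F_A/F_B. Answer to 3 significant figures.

Magnitude difference = -6.45
Flux ratio = 10^(−0.4 Δm) = 10^(−0.4 × -6.45) = 10^2.580 = 380.2

F_A/F_B ≈ 380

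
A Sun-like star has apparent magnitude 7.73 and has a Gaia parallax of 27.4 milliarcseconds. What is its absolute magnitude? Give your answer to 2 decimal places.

p = 27.4 mas = 0.0274″ → d = 1/p = 36.50 pc
5 log₁₀(d/10 pc) = 5 log₁₀(36.50) − 5 = 2.811
M = m − 5 log₁₀(d/10) = 7.73 − 2.811 = 4.919

M ≈ 4.92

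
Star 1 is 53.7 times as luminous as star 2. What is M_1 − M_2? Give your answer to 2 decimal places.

M_1 − M_2 ≈ -4.32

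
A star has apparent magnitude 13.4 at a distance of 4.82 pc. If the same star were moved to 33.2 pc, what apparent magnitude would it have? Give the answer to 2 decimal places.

m ≈ 17.59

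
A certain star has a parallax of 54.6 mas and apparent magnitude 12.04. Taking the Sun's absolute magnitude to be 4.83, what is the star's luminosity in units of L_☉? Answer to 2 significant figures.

L/L_☉ ≈ 4.4×10^-3

d = 1/p = 1000/54.6 mas = 18.32 pc
M = m − 5 log₁₀ d + 5 = 12.04 − 5·1.2628 + 5 = 10.726
M − M_☉ = 10.726 − 4.83 = 5.896
L/L_☉ = 10^(−0.4 × 5.896) = 4.381×10^-3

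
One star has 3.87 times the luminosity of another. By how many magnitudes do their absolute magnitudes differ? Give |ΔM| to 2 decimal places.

|ΔM| ≈ 1.47

Pogson: ΔM = −2.5 log₁₀(ratio) = −2.5 log₁₀(3.87) = −2.5 × 0.5877 = -1.469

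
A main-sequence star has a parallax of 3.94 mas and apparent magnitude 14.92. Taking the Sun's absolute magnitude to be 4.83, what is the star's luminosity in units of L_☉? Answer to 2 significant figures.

d = 1/p = 1000/3.94 mas = 253.8 pc
M = m − 5 log₁₀ d + 5 = 14.92 − 5·2.4045 + 5 = 7.897
M − M_☉ = 7.897 − 4.83 = 3.067
L/L_☉ = 10^(−0.4 × 3.067) = 0.05929

L/L_☉ ≈ 0.059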